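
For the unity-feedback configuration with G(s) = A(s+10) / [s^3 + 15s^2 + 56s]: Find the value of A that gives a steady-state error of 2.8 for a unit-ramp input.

2

Lowest-order denominator term is 56s, so the open loop has 1 pole at the origin → type 1 system.
K_v = lim_{s→0} s·G(s) = A·10 / 56 = (5/28)·A.
e_ss = 1/K_v = 2.8 ⇒ K_v = 5/14 ⇒ A = (5/14)/(5/28) = 2.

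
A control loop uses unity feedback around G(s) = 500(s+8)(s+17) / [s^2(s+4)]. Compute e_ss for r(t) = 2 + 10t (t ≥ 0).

System type = 2 (two poles at s=0). By superposition:
  • 2: tracked with zero error.
  • 10t: tracked with zero error.
Total e_ss = 0.

0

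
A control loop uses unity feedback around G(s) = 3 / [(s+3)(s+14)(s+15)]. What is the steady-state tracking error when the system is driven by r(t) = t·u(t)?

infinity

The open loop has no poles at the origin → type 0 system.
For a type-0 system K_v = 0, so e_ss to a ramp input is unbounded.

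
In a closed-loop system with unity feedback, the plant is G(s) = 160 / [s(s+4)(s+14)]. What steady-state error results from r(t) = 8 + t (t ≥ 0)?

0.35

G(s) has one factor of s in the denominator, so the system is type 1. Taking each input component in turn:
  • 8: tracked with zero error.
  • t: e_ss = 1/K_v with K_v=20/7 → 0.35.
Total e_ss = 0.35.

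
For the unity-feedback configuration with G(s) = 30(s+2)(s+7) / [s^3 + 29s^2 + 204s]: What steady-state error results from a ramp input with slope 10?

The denominator has no term below 204s — 1 pole at s=0, type 1.
K_v = lim_{s→0} s·G(s) = 30·2·7 / 204 = 35/17.
e_ss = 10/K_v = 10/(35/17) = 34/7.

34/7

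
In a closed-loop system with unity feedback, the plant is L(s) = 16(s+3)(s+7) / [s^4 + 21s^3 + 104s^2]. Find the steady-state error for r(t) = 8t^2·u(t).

The denominator has no term below 104s^2 — 2 poles at s=0, type 2.
K_a = lim_{s→0} s^2·L(s) = 16·3·7 / 104 = 42/13.
r(t) = 8t^2 gives R(s) = 16/s^3.
e_ss = 16/K_a = 16/(42/13) = 104/21.

104/21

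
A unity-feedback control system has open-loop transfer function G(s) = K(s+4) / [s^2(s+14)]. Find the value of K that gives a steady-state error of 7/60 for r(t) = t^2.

Two free integrators in G(s): this is a type 2 system.
K_a = lim_{s→0} s^2·G(s) = K·4 / (14) = (2/7)·K.
e_ss = 2/K_a = 7/60 ⇒ K_a = 120/7 ⇒ K = (120/7)/(2/7) = 60.

60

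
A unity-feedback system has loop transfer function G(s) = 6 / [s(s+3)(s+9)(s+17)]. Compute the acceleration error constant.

The open loop has one pole at the origin → type 1 system.
K_a = lim_{s→0} s^2·G(s) = 0 (the extra factor of s kills the finite limit).

0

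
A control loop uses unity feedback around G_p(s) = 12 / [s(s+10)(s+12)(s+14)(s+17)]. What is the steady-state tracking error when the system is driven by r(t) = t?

2380

The open loop has one pole at the origin → type 1 system.
K_v = lim_{s→0} s·G_p(s) = 12 / (10·12·14·17) = 1/2380.
e_ss = 1/K_v = 1/(1/2380) = 2380.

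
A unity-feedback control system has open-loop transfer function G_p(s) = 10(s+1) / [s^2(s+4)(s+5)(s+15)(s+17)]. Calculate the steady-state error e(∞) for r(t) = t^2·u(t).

System type = 2 (two poles at s=0).
K_a = lim_{s→0} s^2·G_p(s) = 10·1 / (4·5·15·17) = 1/510.
r(t) = t^2 gives R(s) = 2/s^3.
e_ss = 2/K_a = 2/(1/510) = 1020.

1020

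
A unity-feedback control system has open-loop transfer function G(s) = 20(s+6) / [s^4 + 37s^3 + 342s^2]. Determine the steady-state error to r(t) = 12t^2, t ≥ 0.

Factoring s^2 from the denominator leaves a polynomial with constant term 342, so the system is type 2.
K_a = lim_{s→0} s^2·G(s) = 20·6 / 342 = 20/57.
r(t) = 12t^2 gives R(s) = 24/s^3.
e_ss = 24/K_a = 24/(20/57) = 68.4.

68.4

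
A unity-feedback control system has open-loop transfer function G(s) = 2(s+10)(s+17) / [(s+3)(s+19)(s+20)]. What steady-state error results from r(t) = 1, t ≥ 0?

57/74

System type = 0 (no poles at s=0).
K_p = lim_{s→0} G(s) = 2·10·17 / (3·19·20) = 17/57.
e_ss = 1/(1 + K_p) = 1/(74/57) = 57/74.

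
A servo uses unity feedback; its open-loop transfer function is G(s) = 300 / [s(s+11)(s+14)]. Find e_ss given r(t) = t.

77/150

One free integrator in G(s): this is a type 1 system.
K_v = lim_{s→0} s·G(s) = 300 / (11·14) = 150/77.
e_ss = 1/K_v = 1/(150/77) = 77/150.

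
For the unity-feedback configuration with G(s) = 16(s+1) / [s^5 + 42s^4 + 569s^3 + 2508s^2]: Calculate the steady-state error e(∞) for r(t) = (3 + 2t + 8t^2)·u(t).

The denominator has no term below 2508s^2 — 2 poles at s=0, type 2. Treating each term separately:
  • 3: tracked with zero error.
  • 2t: tracked with zero error.
  • 8t^2: e_ss = 16/K_a with K_a=4/627 → 2508.
Total e_ss = 2508.

2508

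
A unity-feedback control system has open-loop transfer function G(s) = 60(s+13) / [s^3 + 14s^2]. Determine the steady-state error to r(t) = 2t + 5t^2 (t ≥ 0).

7/39

Factoring s^2 from the denominator leaves a polynomial with constant term 14, so the system is type 2. By superposition:
  • 2t: tracked with zero error.
  • 5t^2: e_ss = 10/K_a with K_a=390/7 → 7/39.
Total e_ss = 7/39.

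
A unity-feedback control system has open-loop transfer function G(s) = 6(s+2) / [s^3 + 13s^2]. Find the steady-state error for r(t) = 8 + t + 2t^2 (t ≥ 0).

13/3

Lowest-order denominator term is 13s^2, so the open loop has 2 poles at the origin → type 2 system. By superposition:
  • 8: tracked with zero error.
  • t: tracked with zero error.
  • 2t^2: e_ss = 4/K_a with K_a=12/13 → 13/3.
Total e_ss = 13/3.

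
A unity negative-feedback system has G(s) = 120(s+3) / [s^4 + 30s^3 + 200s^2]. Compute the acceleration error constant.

1.8

Factoring s^2 from the denominator leaves a polynomial with constant term 200, so the system is type 2.
K_a = lim_{s→0} s^2·G(s) = 120·3 / 200 = 1.8.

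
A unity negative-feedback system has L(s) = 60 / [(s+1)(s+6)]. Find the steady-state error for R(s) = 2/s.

No free integrators in L(s): this is a type 0 system.
K_p = lim_{s→0} L(s) = 60 / (1·6) = 10.
e_ss = 2/(1 + K_p) = 2/11.

2/11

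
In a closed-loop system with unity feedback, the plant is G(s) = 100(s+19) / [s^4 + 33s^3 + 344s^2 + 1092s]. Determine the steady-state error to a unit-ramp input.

273/475

Lowest-order denominator term is 1092s, so the open loop has 1 pole at the origin → type 1 system.
K_v = lim_{s→0} s·G(s) = 100·19 / 1092 = 475/273.
e_ss = 1/K_v = 1/(475/273) = 273/475.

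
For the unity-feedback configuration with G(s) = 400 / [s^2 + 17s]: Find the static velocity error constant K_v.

400/17

Lowest-order denominator term is 17s, so the open loop has 1 pole at the origin → type 1 system.
K_v = lim_{s→0} s·G(s) = 400 / 17 = 400/17.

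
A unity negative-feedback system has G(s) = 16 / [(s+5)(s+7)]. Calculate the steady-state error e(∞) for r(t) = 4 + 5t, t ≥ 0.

No free integrators in G(s): this is a type 0 system. By superposition:
  • 4: e_ss = 4/(1+K_p) with K_p=16/35 → 140/51.
  • 5t: a type-0 system cannot track it, e_ss → ∞.
The unbounded component dominates.

infinity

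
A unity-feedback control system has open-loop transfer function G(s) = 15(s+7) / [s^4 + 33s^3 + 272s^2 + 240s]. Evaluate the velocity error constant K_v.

0.4375

The denominator has no term below 240s — 1 pole at s=0, type 1.
K_v = lim_{s→0} s·G(s) = 15·7 / 240 = 0.4375.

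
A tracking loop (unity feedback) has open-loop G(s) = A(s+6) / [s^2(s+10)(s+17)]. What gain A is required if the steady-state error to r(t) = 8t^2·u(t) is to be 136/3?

Two free integrators in G(s): this is a type 2 system.
K_a = lim_{s→0} s^2·G(s) = A·6 / (10·17) = (3/85)·A.
e_ss = 16/K_a = 136/3 ⇒ K_a = 6/17 ⇒ A = (6/17)/(3/85) = 10.

10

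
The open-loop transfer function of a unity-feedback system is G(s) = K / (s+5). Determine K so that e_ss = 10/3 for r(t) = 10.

System type = 0 (no poles at s=0).
K_p = lim_{s→0} G(s) = K / (5) = 0.2·K.
e_ss = 10/(1 + K_p) = 10/3 ⇒ 1 + 0.2·K = 3 ⇒ K = 10.

10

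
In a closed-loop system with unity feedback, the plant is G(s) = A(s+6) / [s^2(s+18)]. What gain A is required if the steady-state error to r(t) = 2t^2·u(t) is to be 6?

2

G(s) has two factors of s in the denominator, so the system is type 2.
K_a = lim_{s→0} s^2·G(s) = A·6 / (18) = (1/3)·A.
e_ss = 4/K_a = 6 ⇒ K_a = 2/3 ⇒ A = (2/3)/(1/3) = 2.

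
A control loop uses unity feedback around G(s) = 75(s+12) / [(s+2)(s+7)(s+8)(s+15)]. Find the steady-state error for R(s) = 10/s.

The open loop has no poles at the origin → type 0 system.
K_p = lim_{s→0} G(s) = 75·12 / (2·7·8·15) = 15/28.
e_ss = 10/(1 + K_p) = 10/(43/28) = 280/43.

280/43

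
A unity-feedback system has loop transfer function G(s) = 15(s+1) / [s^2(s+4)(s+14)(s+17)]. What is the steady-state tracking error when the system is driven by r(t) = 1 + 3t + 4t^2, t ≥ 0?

Two free integrators in G(s): this is a type 2 system. By superposition:
  • 1: tracked with zero error.
  • 3t: tracked with zero error.
  • 4t^2: e_ss = 8/K_a with K_a=15/952 → 7616/15.
Total e_ss = 7616/15.

7616/15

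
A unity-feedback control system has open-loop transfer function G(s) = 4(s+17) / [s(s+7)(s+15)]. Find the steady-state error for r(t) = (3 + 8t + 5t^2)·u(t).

The open loop has one pole at the origin → type 1 system. Taking each input component in turn:
  • 3: tracked with zero error.
  • 8t: e_ss = 8/K_v with K_v=68/105 → 210/17.
  • 5t^2: a type-1 system cannot track it, e_ss → ∞.
The unbounded component dominates.

infinity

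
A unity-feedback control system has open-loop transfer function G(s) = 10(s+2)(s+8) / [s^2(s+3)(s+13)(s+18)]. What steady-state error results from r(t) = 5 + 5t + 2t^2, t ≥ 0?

System type = 2 (two poles at s=0). By superposition:
  • 5: tracked with zero error.
  • 5t: tracked with zero error.
  • 2t^2: e_ss = 4/K_a with K_a=80/351 → 17.55.
Total e_ss = 17.55.

17.55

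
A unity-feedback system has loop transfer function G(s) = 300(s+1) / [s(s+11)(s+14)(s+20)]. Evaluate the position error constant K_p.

K_p = lim_{s→0} G(s); with 1 pole at the origin the limit diverges, so K_p = ∞.

infinity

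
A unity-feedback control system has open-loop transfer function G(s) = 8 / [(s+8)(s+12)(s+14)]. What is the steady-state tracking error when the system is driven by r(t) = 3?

The open loop has no poles at the origin → type 0 system.
K_p = lim_{s→0} G(s) = 8 / (8·12·14) = 1/168.
e_ss = 3/(1 + K_p) = 3/(169/168) = 504/169.

504/169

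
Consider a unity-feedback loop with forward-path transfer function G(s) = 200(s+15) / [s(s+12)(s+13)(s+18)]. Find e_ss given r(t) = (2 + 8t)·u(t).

G(s) has one factor of s in the denominator, so the system is type 1. Treating each term separately:
  • 2: tracked with zero error.
  • 8t: e_ss = 8/K_v with K_v=125/117 → 7.488.
Total e_ss = 7.488.

7.488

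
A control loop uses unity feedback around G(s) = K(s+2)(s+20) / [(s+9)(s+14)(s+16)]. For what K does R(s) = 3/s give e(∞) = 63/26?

G(s) has no factors of s in the denominator, so the system is type 0.
K_p = lim_{s→0} G(s) = K·2·20 / (9·14·16) = (5/252)·K.
e_ss = 3/(1 + K_p) = 63/26 ⇒ 1 + (5/252)·K = 26/21 ⇒ K = 12.

12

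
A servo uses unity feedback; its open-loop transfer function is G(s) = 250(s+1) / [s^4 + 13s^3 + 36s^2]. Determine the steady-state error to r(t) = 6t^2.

The denominator has no term below 36s^2 — 2 poles at s=0, type 2.
K_a = lim_{s→0} s^2·G(s) = 250·1 / 36 = 125/18.
r(t) = 6t^2 gives R(s) = 12/s^3.
e_ss = 12/K_a = 12/(125/18) = 1.728.

1.728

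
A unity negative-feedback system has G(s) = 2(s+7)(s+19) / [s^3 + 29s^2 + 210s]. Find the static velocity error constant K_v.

The denominator has no term below 210s — 1 pole at s=0, type 1.
K_v = lim_{s→0} s·G(s) = 2·7·19 / 210 = 19/15.

19/15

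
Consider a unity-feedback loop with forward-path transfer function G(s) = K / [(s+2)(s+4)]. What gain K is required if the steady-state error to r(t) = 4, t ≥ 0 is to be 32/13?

G(s) has no factors of s in the denominator, so the system is type 0.
K_p = lim_{s→0} G(s) = K / (2·4) = 0.125·K.
e_ss = 4/(1 + K_p) = 32/13 ⇒ 1 + 0.125·K = 1.625 ⇒ K = 5.

5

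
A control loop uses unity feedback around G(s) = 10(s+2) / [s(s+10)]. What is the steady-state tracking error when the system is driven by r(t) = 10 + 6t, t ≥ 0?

System type = 1 (one pole at s=0). Taking each input component in turn:
  • 10: tracked with zero error.
  • 6t: e_ss = 6/K_v with K_v=2 → 3.
Total e_ss = 3.

3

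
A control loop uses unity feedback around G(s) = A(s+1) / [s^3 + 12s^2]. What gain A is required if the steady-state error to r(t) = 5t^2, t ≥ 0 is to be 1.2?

100

Lowest-order denominator term is 12s^2, so the open loop has 2 poles at the origin → type 2 system.
K_a = lim_{s→0} s^2·G(s) = A·1 / 12 = (1/12)·A.
e_ss = 10/K_a = 1.2 ⇒ K_a = 25/3 ⇒ A = (25/3)/(1/12) = 100.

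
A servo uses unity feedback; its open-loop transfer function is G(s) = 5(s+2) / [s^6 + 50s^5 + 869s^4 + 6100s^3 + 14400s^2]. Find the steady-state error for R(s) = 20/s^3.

Lowest-order denominator term is 14400s^2, so the open loop has 2 poles at the origin → type 2 system.
K_a = lim_{s→0} s^2·G(s) = 5·2 / 14400 = 1/1440.
r(t) = 10t^2 gives R(s) = 20/s^3.
e_ss = 20/K_a = 20/(1/1440) = 28800.

28800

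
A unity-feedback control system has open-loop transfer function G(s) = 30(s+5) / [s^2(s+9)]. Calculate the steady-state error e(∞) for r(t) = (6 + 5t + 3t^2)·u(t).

0.36

The open loop has two poles at the origin → type 2 system. By superposition:
  • 6: tracked with zero error.
  • 5t: tracked with zero error.
  • 3t^2: e_ss = 6/K_a with K_a=50/3 → 0.36.
Total e_ss = 0.36.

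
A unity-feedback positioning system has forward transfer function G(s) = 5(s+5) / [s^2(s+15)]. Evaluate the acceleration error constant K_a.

5/3

G(s) has two factors of s in the denominator, so the system is type 2.
K_a = lim_{s→0} s^2·G(s) = 5·5 / (15) = 5/3.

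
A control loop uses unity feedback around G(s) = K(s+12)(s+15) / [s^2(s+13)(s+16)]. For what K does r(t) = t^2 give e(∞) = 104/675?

15

System type = 2 (two poles at s=0).
K_a = lim_{s→0} s^2·G(s) = K·12·15 / (13·16) = (45/52)·K.
e_ss = 2/K_a = 104/675 ⇒ K_a = 675/52 ⇒ K = (675/52)/(45/52) = 15.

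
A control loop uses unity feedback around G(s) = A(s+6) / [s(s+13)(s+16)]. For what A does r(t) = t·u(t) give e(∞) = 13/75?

The open loop has one pole at the origin → type 1 system.
K_v = lim_{s→0} s·G(s) = A·6 / (13·16) = (3/104)·A.
e_ss = 1/K_v = 13/75 ⇒ K_v = 75/13 ⇒ A = (75/13)/(3/104) = 200.

200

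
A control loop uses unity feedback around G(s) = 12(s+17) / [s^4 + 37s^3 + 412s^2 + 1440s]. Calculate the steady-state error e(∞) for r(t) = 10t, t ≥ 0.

1200/17

Lowest-order denominator term is 1440s, so the open loop has 1 pole at the origin → type 1 system.
K_v = lim_{s→0} s·G(s) = 12·17 / 1440 = 17/120.
e_ss = 10/K_v = 10/(17/120) = 1200/17.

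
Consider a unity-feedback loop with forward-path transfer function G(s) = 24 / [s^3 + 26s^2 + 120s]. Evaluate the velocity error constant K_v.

0.2

Factoring s from the denominator leaves a polynomial with constant term 120, so the system is type 1.
K_v = lim_{s→0} s·G(s) = 24 / 120 = 0.2.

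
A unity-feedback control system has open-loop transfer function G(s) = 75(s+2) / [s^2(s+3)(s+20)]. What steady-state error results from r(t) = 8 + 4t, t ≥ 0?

The open loop has two poles at the origin → type 2 system. Treating each term separately:
  • 8: tracked with zero error.
  • 4t: tracked with zero error.
Total e_ss = 0.

0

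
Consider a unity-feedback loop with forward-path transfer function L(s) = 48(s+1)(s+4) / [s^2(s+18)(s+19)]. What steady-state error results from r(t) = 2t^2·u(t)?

7.125

Two free integrators in L(s): this is a type 2 system.
K_a = lim_{s→0} s^2·L(s) = 48·1·4 / (18·19) = 32/57.
r(t) = 2t^2 gives R(s) = 4/s^3.
e_ss = 4/K_a = 4/(32/57) = 7.125.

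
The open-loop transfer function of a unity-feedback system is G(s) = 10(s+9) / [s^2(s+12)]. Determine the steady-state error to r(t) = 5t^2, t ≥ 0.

System type = 2 (two poles at s=0).
K_a = lim_{s→0} s^2·G(s) = 10·9 / (12) = 7.5.
r(t) = 5t^2 gives R(s) = 10/s^3.
e_ss = 10/K_a = 10/7.5 = 4/3.

4/3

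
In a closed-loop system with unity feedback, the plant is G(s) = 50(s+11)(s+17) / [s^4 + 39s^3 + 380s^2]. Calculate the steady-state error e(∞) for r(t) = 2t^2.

Lowest-order denominator term is 380s^2, so the open loop has 2 poles at the origin → type 2 system.
K_a = lim_{s→0} s^2·G(s) = 50·11·17 / 380 = 935/38.
r(t) = 2t^2 gives R(s) = 4/s^3.
e_ss = 4/K_a = 4/(935/38) = 152/935.

152/935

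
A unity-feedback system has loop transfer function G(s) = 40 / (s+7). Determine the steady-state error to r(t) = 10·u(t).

System type = 0 (no poles at s=0).
K_p = lim_{s→0} G(s) = 40 / (7) = 40/7.
e_ss = 10/(1 + K_p) = 10/(47/7) = 70/47.

70/47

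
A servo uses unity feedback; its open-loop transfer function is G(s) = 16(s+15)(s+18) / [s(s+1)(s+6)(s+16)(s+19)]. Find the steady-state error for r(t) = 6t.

System type = 1 (one pole at s=0).
K_v = lim_{s→0} s·G(s) = 16·15·18 / (1·6·16·19) = 45/19.
e_ss = 6/K_v = 6/(45/19) = 38/15.

38/15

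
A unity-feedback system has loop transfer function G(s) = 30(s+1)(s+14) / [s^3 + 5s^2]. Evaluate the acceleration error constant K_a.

The denominator has no term below 5s^2 — 2 poles at s=0, type 2.
K_a = lim_{s→0} s^2·G(s) = 30·1·14 / 5 = 84.

84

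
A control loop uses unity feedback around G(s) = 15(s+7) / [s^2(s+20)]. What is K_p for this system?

K_p = lim_{s→0} G(s); with 2 poles at the origin the limit diverges, so K_p = ∞.

infinity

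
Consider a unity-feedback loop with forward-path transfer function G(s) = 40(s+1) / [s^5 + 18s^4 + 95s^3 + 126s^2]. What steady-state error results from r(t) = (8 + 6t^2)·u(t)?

37.8

Lowest-order denominator term is 126s^2, so the open loop has 2 poles at the origin → type 2 system. Taking each input component in turn:
  • 8: tracked with zero error.
  • 6t^2: e_ss = 12/K_a with K_a=20/63 → 37.8.
Total e_ss = 37.8.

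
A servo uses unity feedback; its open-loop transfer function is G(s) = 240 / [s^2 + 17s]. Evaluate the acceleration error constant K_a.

Lowest-order denominator term is 17s, so the open loop has 1 pole at the origin → type 1 system.
K_a = lim_{s→0} s^2·G(s) = 0 (the extra factor of s kills the finite limit).

0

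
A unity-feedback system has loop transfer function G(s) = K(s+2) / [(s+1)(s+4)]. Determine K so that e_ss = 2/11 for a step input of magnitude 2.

System type = 0 (no poles at s=0).
K_p = lim_{s→0} G(s) = K·2 / (1·4) = 0.5·K.
e_ss = 2/(1 + K_p) = 2/11 ⇒ 1 + 0.5·K = 11 ⇒ K = 20.

20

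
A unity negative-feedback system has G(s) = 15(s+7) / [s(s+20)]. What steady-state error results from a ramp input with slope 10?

One free integrator in G(s): this is a type 1 system.
K_v = lim_{s→0} s·G(s) = 15·7 / (20) = 5.25.
e_ss = 10/K_v = 10/5.25 = 40/21.

40/21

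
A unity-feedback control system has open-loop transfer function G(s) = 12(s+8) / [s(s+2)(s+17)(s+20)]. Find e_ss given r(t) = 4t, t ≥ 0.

G(s) has one factor of s in the denominator, so the system is type 1.
K_v = lim_{s→0} s·G(s) = 12·8 / (2·17·20) = 12/85.
e_ss = 4/K_v = 4/(12/85) = 85/3.

85/3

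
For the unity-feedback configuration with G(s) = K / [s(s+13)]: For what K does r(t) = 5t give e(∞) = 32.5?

2

System type = 1 (one pole at s=0).
K_v = lim_{s→0} s·G(s) = K / (13) = (1/13)·K.
e_ss = 5/K_v = 32.5 ⇒ K_v = 2/13 ⇒ K = (2/13)/(1/13) = 2.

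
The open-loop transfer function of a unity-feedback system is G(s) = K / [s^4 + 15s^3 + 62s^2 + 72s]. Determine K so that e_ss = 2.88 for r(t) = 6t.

Lowest-order denominator term is 72s, so the open loop has 1 pole at the origin → type 1 system.
K_v = lim_{s→0} s·G(s) = K / 72 = (1/72)·K.
e_ss = 6/K_v = 2.88 ⇒ K_v = 25/12 ⇒ K = (25/12)/(1/72) = 150.

150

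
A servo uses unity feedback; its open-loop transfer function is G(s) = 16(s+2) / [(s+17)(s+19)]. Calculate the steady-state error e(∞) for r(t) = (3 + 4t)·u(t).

G(s) has no factors of s in the denominator, so the system is type 0. By superposition:
  • 3: e_ss = 3/(1+K_p) with K_p=32/323 → 969/355.
  • 4t: a type-0 system cannot track it, e_ss → ∞.
The unbounded component dominates.

infinity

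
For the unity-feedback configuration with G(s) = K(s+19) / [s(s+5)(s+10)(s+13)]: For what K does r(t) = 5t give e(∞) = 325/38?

20

One free integrator in G(s): this is a type 1 system.
K_v = lim_{s→0} s·G(s) = K·19 / (5·10·13) = (19/650)·K.
e_ss = 5/K_v = 325/38 ⇒ K_v = 38/65 ⇒ K = (38/65)/(19/650) = 20.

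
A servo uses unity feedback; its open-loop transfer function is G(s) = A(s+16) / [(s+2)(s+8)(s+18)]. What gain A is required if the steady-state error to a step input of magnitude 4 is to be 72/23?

5

No free integrators in G(s): this is a type 0 system.
K_p = lim_{s→0} G(s) = A·16 / (2·8·18) = (1/18)·A.
e_ss = 4/(1 + K_p) = 72/23 ⇒ 1 + (1/18)·A = 23/18 ⇒ A = 5.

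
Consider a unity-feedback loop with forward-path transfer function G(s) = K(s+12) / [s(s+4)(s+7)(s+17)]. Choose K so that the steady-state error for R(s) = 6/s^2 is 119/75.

150

G(s) has one factor of s in the denominator, so the system is type 1.
K_v = lim_{s→0} s·G(s) = K·12 / (4·7·17) = (3/119)·K.
e_ss = 6/K_v = 119/75 ⇒ K_v = 450/119 ⇒ K = (450/119)/(3/119) = 150.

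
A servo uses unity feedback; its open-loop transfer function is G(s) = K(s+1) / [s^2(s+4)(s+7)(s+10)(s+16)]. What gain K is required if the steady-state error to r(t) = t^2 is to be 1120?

8

The open loop has two poles at the origin → type 2 system.
K_a = lim_{s→0} s^2·G(s) = K·1 / (4·7·10·16) = (1/4480)·K.
e_ss = 2/K_a = 1120 ⇒ K_a = 1/560 ⇒ K = (1/560)/(1/4480) = 8.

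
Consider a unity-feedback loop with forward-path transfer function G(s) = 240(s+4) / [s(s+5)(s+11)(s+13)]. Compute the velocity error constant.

192/143

System type = 1 (one pole at s=0).
K_v = lim_{s→0} s·G(s) = 240·4 / (5·11·13) = 192/143.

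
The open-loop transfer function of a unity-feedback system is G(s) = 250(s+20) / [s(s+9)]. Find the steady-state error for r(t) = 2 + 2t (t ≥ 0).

System type = 1 (one pole at s=0). Treating each term separately:
  • 2: tracked with zero error.
  • 2t: e_ss = 2/K_v with K_v=5000/9 → 0.0036.
Total e_ss = 0.0036.

0.0036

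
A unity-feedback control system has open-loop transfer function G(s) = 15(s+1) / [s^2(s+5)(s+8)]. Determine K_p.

K_p = lim_{s→0} G(s); with 2 poles at the origin the limit diverges, so K_p = ∞.

infinity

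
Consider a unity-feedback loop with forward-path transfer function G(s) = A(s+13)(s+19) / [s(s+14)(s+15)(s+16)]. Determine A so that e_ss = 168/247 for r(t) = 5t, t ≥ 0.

One free integrator in G(s): this is a type 1 system.
K_v = lim_{s→0} s·G(s) = A·13·19 / (14·15·16) = (247/3360)·A.
e_ss = 5/K_v = 168/247 ⇒ K_v = 1235/168 ⇒ A = (1235/168)/(247/3360) = 100.

100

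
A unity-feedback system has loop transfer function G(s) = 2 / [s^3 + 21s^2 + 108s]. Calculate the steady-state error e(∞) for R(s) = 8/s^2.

432

Lowest-order denominator term is 108s, so the open loop has 1 pole at the origin → type 1 system.
K_v = lim_{s→0} s·G(s) = 2 / 108 = 1/54.
e_ss = 8/K_v = 8/(1/54) = 432.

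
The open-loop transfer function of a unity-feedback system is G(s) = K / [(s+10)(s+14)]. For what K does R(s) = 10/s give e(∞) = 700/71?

No free integrators in G(s): this is a type 0 system.
K_p = lim_{s→0} G(s) = K / (10·14) = (1/140)·K.
e_ss = 10/(1 + K_p) = 700/71 ⇒ 1 + (1/140)·K = 71/70 ⇒ K = 2.

2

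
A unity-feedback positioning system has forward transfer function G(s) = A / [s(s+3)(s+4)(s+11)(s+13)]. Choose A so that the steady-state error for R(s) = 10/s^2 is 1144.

The open loop has one pole at the origin → type 1 system.
K_v = lim_{s→0} s·G(s) = A / (3·4·11·13) = (1/1716)·A.
e_ss = 10/K_v = 1144 ⇒ K_v = 5/572 ⇒ A = (5/572)/(1/1716) = 15.

15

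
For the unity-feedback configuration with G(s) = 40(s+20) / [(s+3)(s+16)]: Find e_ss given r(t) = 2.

G(s) has no factors of s in the denominator, so the system is type 0.
K_p = lim_{s→0} G(s) = 40·20 / (3·16) = 50/3.
e_ss = 2/(1 + K_p) = 2/(53/3) = 6/53.

6/53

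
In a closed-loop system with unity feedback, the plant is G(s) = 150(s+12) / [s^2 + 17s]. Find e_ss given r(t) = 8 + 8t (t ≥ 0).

17/225

Lowest-order denominator term is 17s, so the open loop has 1 pole at the origin → type 1 system. Taking each input component in turn:
  • 8: tracked with zero error.
  • 8t: e_ss = 8/K_v with K_v=1800/17 → 17/225.
Total e_ss = 17/225.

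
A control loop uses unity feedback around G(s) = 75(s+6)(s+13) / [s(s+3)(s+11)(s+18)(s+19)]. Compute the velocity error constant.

One free integrator in G(s): this is a type 1 system.
K_v = lim_{s→0} s·G(s) = 75·6·13 / (3·11·18·19) = 325/627.

325/627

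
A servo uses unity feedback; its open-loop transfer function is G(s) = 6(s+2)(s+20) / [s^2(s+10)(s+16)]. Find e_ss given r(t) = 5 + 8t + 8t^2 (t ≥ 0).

The open loop has two poles at the origin → type 2 system. Treating each term separately:
  • 5: tracked with zero error.
  • 8t: tracked with zero error.
  • 8t^2: e_ss = 16/K_a with K_a=1.5 → 32/3.
Total e_ss = 32/3.

32/3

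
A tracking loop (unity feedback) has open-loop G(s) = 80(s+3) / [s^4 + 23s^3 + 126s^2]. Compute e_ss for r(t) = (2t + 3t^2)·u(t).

3.15

Factoring s^2 from the denominator leaves a polynomial with constant term 126, so the system is type 2. Treating each term separately:
  • 2t: tracked with zero error.
  • 3t^2: e_ss = 6/K_a with K_a=40/21 → 3.15.
Total e_ss = 3.15.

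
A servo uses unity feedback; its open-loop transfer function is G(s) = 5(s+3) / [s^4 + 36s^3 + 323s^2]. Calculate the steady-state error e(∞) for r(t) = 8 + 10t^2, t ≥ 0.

The denominator has no term below 323s^2 — 2 poles at s=0, type 2. By superposition:
  • 8: tracked with zero error.
  • 10t^2: e_ss = 20/K_a with K_a=15/323 → 1292/3.
Total e_ss = 1292/3.

1292/3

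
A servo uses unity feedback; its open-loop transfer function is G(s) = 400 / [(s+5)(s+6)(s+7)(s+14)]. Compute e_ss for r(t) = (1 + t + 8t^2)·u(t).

infinity

G(s) has no factors of s in the denominator, so the system is type 0. Treating each term separately:
  • 1: e_ss = 1/(1+K_p) with K_p=20/147 → 147/167.
  • t: a type-0 system cannot track it, e_ss → ∞.
  • 8t^2: a type-0 system cannot track it, e_ss → ∞.
The unbounded component dominates.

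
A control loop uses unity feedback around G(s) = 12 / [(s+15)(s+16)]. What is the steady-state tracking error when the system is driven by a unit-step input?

20/21

The open loop has no poles at the origin → type 0 system.
K_p = lim_{s→0} G(s) = 12 / (15·16) = 0.05.
e_ss = 1/(1 + K_p) = 1/1.05 = 20/21.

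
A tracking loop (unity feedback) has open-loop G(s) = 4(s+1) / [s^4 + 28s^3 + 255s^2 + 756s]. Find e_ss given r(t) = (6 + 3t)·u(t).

The denominator has no term below 756s — 1 pole at s=0, type 1. By superposition:
  • 6: tracked with zero error.
  • 3t: e_ss = 3/K_v with K_v=1/189 → 567.
Total e_ss = 567.

567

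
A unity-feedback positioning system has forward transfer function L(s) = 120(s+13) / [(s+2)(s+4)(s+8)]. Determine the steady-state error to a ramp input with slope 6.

No free integrators in L(s): this is a type 0 system.
K_v = lim_{s→0} s·L(s) = 0; the steady-state error to this ramp input grows without bound.

infinity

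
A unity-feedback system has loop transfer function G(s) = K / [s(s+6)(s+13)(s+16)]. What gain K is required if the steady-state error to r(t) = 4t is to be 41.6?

The open loop has one pole at the origin → type 1 system.
K_v = lim_{s→0} s·G(s) = K / (6·13·16) = (1/1248)·K.
e_ss = 4/K_v = 41.6 ⇒ K_v = 5/52 ⇒ K = (5/52)/(1/1248) = 120.

120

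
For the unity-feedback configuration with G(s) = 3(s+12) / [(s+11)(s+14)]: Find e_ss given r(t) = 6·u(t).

462/95

The open loop has no poles at the origin → type 0 system.
K_p = lim_{s→0} G(s) = 3·12 / (11·14) = 18/77.
e_ss = 6/(1 + K_p) = 6/(95/77) = 462/95.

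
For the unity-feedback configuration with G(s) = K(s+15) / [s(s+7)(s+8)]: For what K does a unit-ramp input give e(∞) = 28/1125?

150

System type = 1 (one pole at s=0).
K_v = lim_{s→0} s·G(s) = K·15 / (7·8) = (15/56)·K.
e_ss = 1/K_v = 28/1125 ⇒ K_v = 1125/28 ⇒ K = (1125/28)/(15/56) = 150.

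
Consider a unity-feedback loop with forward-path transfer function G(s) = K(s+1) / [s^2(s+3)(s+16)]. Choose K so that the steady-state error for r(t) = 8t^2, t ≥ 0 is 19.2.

40

G(s) has two factors of s in the denominator, so the system is type 2.
K_a = lim_{s→0} s^2·G(s) = K·1 / (3·16) = (1/48)·K.
e_ss = 16/K_a = 19.2 ⇒ K_a = 5/6 ⇒ K = (5/6)/(1/48) = 40.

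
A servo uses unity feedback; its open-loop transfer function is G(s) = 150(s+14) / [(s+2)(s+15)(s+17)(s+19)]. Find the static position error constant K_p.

The open loop has no poles at the origin → type 0 system.
K_p = lim_{s→0} G(s) = 150·14 / (2·15·17·19) = 70/323.

70/323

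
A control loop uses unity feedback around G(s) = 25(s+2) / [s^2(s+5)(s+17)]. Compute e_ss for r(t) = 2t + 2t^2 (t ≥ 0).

6.8

The open loop has two poles at the origin → type 2 system. Treating each term separately:
  • 2t: tracked with zero error.
  • 2t^2: e_ss = 4/K_a with K_a=10/17 → 6.8.
Total e_ss = 6.8.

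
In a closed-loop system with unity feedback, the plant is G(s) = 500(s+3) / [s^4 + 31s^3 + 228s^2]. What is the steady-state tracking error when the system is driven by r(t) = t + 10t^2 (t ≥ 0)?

Factoring s^2 from the denominator leaves a polynomial with constant term 228, so the system is type 2. By superposition:
  • t: tracked with zero error.
  • 10t^2: e_ss = 20/K_a with K_a=125/19 → 3.04.
Total e_ss = 3.04.

3.04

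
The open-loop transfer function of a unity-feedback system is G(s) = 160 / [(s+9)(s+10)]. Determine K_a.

G(s) has no factors of s in the denominator, so the system is type 0.
K_a = lim_{s→0} s^2·G(s) = 0 (the extra factor of s kills the finite limit).

0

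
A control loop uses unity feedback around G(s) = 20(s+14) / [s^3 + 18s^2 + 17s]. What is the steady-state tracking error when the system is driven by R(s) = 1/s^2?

Lowest-order denominator term is 17s, so the open loop has 1 pole at the origin → type 1 system.
K_v = lim_{s→0} s·G(s) = 20·14 / 17 = 280/17.
e_ss = 1/K_v = 1/(280/17) = 17/280.

17/280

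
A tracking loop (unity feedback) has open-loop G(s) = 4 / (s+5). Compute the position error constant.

0.8

G(s) has no factors of s in the denominator, so the system is type 0.
K_p = lim_{s→0} G(s) = 4 / (5) = 0.8.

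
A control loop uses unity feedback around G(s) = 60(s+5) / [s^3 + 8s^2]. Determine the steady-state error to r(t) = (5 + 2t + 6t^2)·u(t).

0.32

Lowest-order denominator term is 8s^2, so the open loop has 2 poles at the origin → type 2 system. By superposition:
  • 5: tracked with zero error.
  • 2t: tracked with zero error.
  • 6t^2: e_ss = 12/K_a with K_a=37.5 → 0.32.
Total e_ss = 0.32.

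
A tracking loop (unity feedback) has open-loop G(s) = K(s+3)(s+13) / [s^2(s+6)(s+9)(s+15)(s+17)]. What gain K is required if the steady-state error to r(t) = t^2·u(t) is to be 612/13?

System type = 2 (two poles at s=0).
K_a = lim_{s→0} s^2·G(s) = K·3·13 / (6·9·15·17) = (13/4590)·K.
e_ss = 2/K_a = 612/13 ⇒ K_a = 13/306 ⇒ K = (13/306)/(13/4590) = 15.

15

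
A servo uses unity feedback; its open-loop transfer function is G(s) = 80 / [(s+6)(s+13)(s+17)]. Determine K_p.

The open loop has no poles at the origin → type 0 system.
K_p = lim_{s→0} G(s) = 80 / (6·13·17) = 40/663.

40/663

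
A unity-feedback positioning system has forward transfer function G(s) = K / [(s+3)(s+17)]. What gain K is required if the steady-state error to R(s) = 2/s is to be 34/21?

The open loop has no poles at the origin → type 0 system.
K_p = lim_{s→0} G(s) = K / (3·17) = (1/51)·K.
e_ss = 2/(1 + K_p) = 34/21 ⇒ 1 + (1/51)·K = 21/17 ⇒ K = 12.

12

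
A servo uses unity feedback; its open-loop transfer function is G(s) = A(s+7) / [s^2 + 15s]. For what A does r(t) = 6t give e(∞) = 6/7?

15

Lowest-order denominator term is 15s, so the open loop has 1 pole at the origin → type 1 system.
K_v = lim_{s→0} s·G(s) = A·7 / 15 = (7/15)·A.
e_ss = 6/K_v = 6/7 ⇒ K_v = 7 ⇒ A = 7/(7/15) = 15.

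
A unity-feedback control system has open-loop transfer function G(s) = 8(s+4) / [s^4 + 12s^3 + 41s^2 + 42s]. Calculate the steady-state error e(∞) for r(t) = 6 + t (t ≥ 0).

1.3125

Factoring s from the denominator leaves a polynomial with constant term 42, so the system is type 1. Taking each input component in turn:
  • 6: tracked with zero error.
  • t: e_ss = 1/K_v with K_v=16/21 → 1.3125.
Total e_ss = 1.3125.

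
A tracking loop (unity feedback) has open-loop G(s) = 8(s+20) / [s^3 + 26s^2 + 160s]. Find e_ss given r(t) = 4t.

4

The denominator has no term below 160s — 1 pole at s=0, type 1.
K_v = lim_{s→0} s·G(s) = 8·20 / 160 = 1.
e_ss = 4/K_v = 4/1 = 4.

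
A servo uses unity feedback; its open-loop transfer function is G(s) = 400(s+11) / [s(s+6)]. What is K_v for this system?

System type = 1 (one pole at s=0).
K_v = lim_{s→0} s·G(s) = 400·11 / (6) = 2200/3.

2200/3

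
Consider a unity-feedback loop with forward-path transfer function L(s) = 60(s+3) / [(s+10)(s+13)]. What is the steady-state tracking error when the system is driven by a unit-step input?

No free integrators in L(s): this is a type 0 system.
K_p = lim_{s→0} L(s) = 60·3 / (10·13) = 18/13.
e_ss = 1/(1 + K_p) = 1/(31/13) = 13/31.

13/31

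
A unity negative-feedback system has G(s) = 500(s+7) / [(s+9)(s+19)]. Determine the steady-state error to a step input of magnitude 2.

G(s) has no factors of s in the denominator, so the system is type 0.
K_p = lim_{s→0} G(s) = 500·7 / (9·19) = 3500/171.
e_ss = 2/(1 + K_p) = 2/(3671/171) = 342/3671.

342/3671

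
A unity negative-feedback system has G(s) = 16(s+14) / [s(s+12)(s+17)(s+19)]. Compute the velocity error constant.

System type = 1 (one pole at s=0).
K_v = lim_{s→0} s·G(s) = 16·14 / (12·17·19) = 56/969.

56/969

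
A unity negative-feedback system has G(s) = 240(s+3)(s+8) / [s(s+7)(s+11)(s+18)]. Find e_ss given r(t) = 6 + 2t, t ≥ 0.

77/160

System type = 1 (one pole at s=0). Taking each input component in turn:
  • 6: tracked with zero error.
  • 2t: e_ss = 2/K_v with K_v=320/77 → 77/160.
Total e_ss = 77/160.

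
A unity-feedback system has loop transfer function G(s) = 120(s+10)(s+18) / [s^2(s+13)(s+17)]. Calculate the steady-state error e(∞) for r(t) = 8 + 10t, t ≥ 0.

0

Two free integrators in G(s): this is a type 2 system. Taking each input component in turn:
  • 8: tracked with zero error.
  • 10t: tracked with zero error.
Total e_ss = 0.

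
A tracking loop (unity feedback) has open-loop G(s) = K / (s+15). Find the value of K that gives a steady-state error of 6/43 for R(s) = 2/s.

200

The open loop has no poles at the origin → type 0 system.
K_p = lim_{s→0} G(s) = K / (15) = (1/15)·K.
e_ss = 2/(1 + K_p) = 6/43 ⇒ 1 + (1/15)·K = 43/3 ⇒ K = 200.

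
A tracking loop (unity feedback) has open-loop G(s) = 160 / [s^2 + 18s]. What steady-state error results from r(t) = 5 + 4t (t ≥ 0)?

Factoring s from the denominator leaves a polynomial with constant term 18, so the system is type 1. By superposition:
  • 5: tracked with zero error.
  • 4t: e_ss = 4/K_v with K_v=80/9 → 0.45.
Total e_ss = 0.45.

0.45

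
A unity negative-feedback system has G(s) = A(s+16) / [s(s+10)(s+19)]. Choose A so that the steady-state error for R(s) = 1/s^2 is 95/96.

12

G(s) has one factor of s in the denominator, so the system is type 1.
K_v = lim_{s→0} s·G(s) = A·16 / (10·19) = (8/95)·A.
e_ss = 1/K_v = 95/96 ⇒ K_v = 96/95 ⇒ A = (96/95)/(8/95) = 12.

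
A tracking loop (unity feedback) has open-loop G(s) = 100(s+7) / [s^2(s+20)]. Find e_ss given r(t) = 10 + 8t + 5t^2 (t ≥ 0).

2/7

System type = 2 (two poles at s=0). Taking each input component in turn:
  • 10: tracked with zero error.
  • 8t: tracked with zero error.
  • 5t^2: e_ss = 10/K_a with K_a=35 → 2/7.
Total e_ss = 2/7.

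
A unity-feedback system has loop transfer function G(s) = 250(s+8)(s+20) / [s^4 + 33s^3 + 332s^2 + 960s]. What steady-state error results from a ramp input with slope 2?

0.048

Factoring s from the denominator leaves a polynomial with constant term 960, so the system is type 1.
K_v = lim_{s→0} s·G(s) = 250·8·20 / 960 = 125/3.
e_ss = 2/K_v = 2/(125/3) = 0.048.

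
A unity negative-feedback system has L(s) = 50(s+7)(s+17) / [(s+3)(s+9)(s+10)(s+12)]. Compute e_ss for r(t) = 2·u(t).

System type = 0 (no poles at s=0).
K_p = lim_{s→0} L(s) = 50·7·17 / (3·9·10·12) = 595/324.
e_ss = 2/(1 + K_p) = 2/(919/324) = 648/919.

648/919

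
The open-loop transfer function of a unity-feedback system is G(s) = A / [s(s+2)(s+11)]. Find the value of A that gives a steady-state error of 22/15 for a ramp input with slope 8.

One free integrator in G(s): this is a type 1 system.
K_v = lim_{s→0} s·G(s) = A / (2·11) = (1/22)·A.
e_ss = 8/K_v = 22/15 ⇒ K_v = 60/11 ⇒ A = (60/11)/(1/22) = 120.

120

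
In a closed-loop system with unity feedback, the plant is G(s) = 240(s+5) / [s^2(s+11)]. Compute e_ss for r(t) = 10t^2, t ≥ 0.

G(s) has two factors of s in the denominator, so the system is type 2.
K_a = lim_{s→0} s^2·G(s) = 240·5 / (11) = 1200/11.
r(t) = 10t^2 gives R(s) = 20/s^3.
e_ss = 20/K_a = 20/(1200/11) = 11/60.

11/60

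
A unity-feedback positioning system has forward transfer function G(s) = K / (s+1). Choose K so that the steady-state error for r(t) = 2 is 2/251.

250

System type = 0 (no poles at s=0).
K_p = lim_{s→0} G(s) = K / (1) = 1·K.
e_ss = 2/(1 + K_p) = 2/251 ⇒ 1 + 1·K = 251 ⇒ K = 250.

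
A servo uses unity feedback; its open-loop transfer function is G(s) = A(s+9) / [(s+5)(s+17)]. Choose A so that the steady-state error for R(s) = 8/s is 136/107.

The open loop has no poles at the origin → type 0 system.
K_p = lim_{s→0} G(s) = A·9 / (5·17) = (9/85)·A.
e_ss = 8/(1 + K_p) = 136/107 ⇒ 1 + (9/85)·A = 107/17 ⇒ A = 50.

50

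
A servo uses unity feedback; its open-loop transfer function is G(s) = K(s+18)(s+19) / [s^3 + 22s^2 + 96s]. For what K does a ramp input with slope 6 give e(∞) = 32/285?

The denominator has no term below 96s — 1 pole at s=0, type 1.
K_v = lim_{s→0} s·G(s) = K·18·19 / 96 = 3.5625·K.
e_ss = 6/K_v = 32/285 ⇒ K_v = 53.4375 ⇒ K = 53.4375/3.5625 = 15.

15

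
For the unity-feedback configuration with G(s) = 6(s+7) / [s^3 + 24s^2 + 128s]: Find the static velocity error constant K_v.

21/64

Factoring s from the denominator leaves a polynomial with constant term 128, so the system is type 1.
K_v = lim_{s→0} s·G(s) = 6·7 / 128 = 21/64.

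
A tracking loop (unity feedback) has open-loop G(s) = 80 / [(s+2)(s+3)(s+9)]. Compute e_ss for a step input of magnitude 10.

G(s) has no factors of s in the denominator, so the system is type 0.
K_p = lim_{s→0} G(s) = 80 / (2·3·9) = 40/27.
e_ss = 10/(1 + K_p) = 10/(67/27) = 270/67.

270/67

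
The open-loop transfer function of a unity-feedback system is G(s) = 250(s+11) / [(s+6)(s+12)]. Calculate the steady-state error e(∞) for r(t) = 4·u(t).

System type = 0 (no poles at s=0).
K_p = lim_{s→0} G(s) = 250·11 / (6·12) = 1375/36.
e_ss = 4/(1 + K_p) = 4/(1411/36) = 144/1411.

144/1411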